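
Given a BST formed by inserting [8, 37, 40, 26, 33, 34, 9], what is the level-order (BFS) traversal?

Tree insertion order: [8, 37, 40, 26, 33, 34, 9]
Tree (level-order array): [8, None, 37, 26, 40, 9, 33, None, None, None, None, None, 34]
BFS from the root, enqueuing left then right child of each popped node:
  queue [8] -> pop 8, enqueue [37], visited so far: [8]
  queue [37] -> pop 37, enqueue [26, 40], visited so far: [8, 37]
  queue [26, 40] -> pop 26, enqueue [9, 33], visited so far: [8, 37, 26]
  queue [40, 9, 33] -> pop 40, enqueue [none], visited so far: [8, 37, 26, 40]
  queue [9, 33] -> pop 9, enqueue [none], visited so far: [8, 37, 26, 40, 9]
  queue [33] -> pop 33, enqueue [34], visited so far: [8, 37, 26, 40, 9, 33]
  queue [34] -> pop 34, enqueue [none], visited so far: [8, 37, 26, 40, 9, 33, 34]
Result: [8, 37, 26, 40, 9, 33, 34]


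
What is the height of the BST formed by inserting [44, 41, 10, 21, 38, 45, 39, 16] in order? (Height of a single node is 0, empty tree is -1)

Insertion order: [44, 41, 10, 21, 38, 45, 39, 16]
Tree (level-order array): [44, 41, 45, 10, None, None, None, None, 21, 16, 38, None, None, None, 39]
Compute height bottom-up (empty subtree = -1):
  height(16) = 1 + max(-1, -1) = 0
  height(39) = 1 + max(-1, -1) = 0
  height(38) = 1 + max(-1, 0) = 1
  height(21) = 1 + max(0, 1) = 2
  height(10) = 1 + max(-1, 2) = 3
  height(41) = 1 + max(3, -1) = 4
  height(45) = 1 + max(-1, -1) = 0
  height(44) = 1 + max(4, 0) = 5
Height = 5


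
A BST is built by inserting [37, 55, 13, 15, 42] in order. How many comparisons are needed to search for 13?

Search path for 13: 37 -> 13
Found: True
Comparisons: 2


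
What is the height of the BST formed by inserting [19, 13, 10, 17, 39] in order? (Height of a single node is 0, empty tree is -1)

Insertion order: [19, 13, 10, 17, 39]
Tree (level-order array): [19, 13, 39, 10, 17]
Compute height bottom-up (empty subtree = -1):
  height(10) = 1 + max(-1, -1) = 0
  height(17) = 1 + max(-1, -1) = 0
  height(13) = 1 + max(0, 0) = 1
  height(39) = 1 + max(-1, -1) = 0
  height(19) = 1 + max(1, 0) = 2
Height = 2


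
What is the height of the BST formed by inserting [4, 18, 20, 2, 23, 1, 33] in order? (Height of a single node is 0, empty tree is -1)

Insertion order: [4, 18, 20, 2, 23, 1, 33]
Tree (level-order array): [4, 2, 18, 1, None, None, 20, None, None, None, 23, None, 33]
Compute height bottom-up (empty subtree = -1):
  height(1) = 1 + max(-1, -1) = 0
  height(2) = 1 + max(0, -1) = 1
  height(33) = 1 + max(-1, -1) = 0
  height(23) = 1 + max(-1, 0) = 1
  height(20) = 1 + max(-1, 1) = 2
  height(18) = 1 + max(-1, 2) = 3
  height(4) = 1 + max(1, 3) = 4
Height = 4


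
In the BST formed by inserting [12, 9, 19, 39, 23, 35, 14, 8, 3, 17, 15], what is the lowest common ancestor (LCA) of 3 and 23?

Tree insertion order: [12, 9, 19, 39, 23, 35, 14, 8, 3, 17, 15]
Tree (level-order array): [12, 9, 19, 8, None, 14, 39, 3, None, None, 17, 23, None, None, None, 15, None, None, 35]
In a BST, the LCA of p=3, q=23 is the first node v on the
root-to-leaf path with p <= v <= q (go left if both < v, right if both > v).
Walk from root:
  at 12: 3 <= 12 <= 23, this is the LCA
LCA = 12


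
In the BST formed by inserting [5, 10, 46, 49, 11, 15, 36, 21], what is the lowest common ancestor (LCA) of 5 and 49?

Tree insertion order: [5, 10, 46, 49, 11, 15, 36, 21]
Tree (level-order array): [5, None, 10, None, 46, 11, 49, None, 15, None, None, None, 36, 21]
In a BST, the LCA of p=5, q=49 is the first node v on the
root-to-leaf path with p <= v <= q (go left if both < v, right if both > v).
Walk from root:
  at 5: 5 <= 5 <= 49, this is the LCA
LCA = 5


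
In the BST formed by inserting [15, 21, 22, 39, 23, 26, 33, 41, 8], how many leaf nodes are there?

Tree built from: [15, 21, 22, 39, 23, 26, 33, 41, 8]
Tree (level-order array): [15, 8, 21, None, None, None, 22, None, 39, 23, 41, None, 26, None, None, None, 33]
Rule: A leaf has 0 children.
Per-node child counts:
  node 15: 2 child(ren)
  node 8: 0 child(ren)
  node 21: 1 child(ren)
  node 22: 1 child(ren)
  node 39: 2 child(ren)
  node 23: 1 child(ren)
  node 26: 1 child(ren)
  node 33: 0 child(ren)
  node 41: 0 child(ren)
Matching nodes: [8, 33, 41]
Count of leaf nodes: 3


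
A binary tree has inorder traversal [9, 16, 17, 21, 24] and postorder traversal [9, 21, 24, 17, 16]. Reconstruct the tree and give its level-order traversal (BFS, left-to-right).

Inorder:   [9, 16, 17, 21, 24]
Postorder: [9, 21, 24, 17, 16]
Algorithm: postorder visits root last, so walk postorder right-to-left;
each value is the root of the current inorder slice — split it at that
value, recurse on the right subtree first, then the left.
Recursive splits:
  root=16; inorder splits into left=[9], right=[17, 21, 24]
  root=17; inorder splits into left=[], right=[21, 24]
  root=24; inorder splits into left=[21], right=[]
  root=21; inorder splits into left=[], right=[]
  root=9; inorder splits into left=[], right=[]
Reconstructed level-order: [16, 9, 17, 24, 21]


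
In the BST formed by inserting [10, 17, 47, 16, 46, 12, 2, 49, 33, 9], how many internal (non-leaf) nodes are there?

Tree built from: [10, 17, 47, 16, 46, 12, 2, 49, 33, 9]
Tree (level-order array): [10, 2, 17, None, 9, 16, 47, None, None, 12, None, 46, 49, None, None, 33]
Rule: An internal node has at least one child.
Per-node child counts:
  node 10: 2 child(ren)
  node 2: 1 child(ren)
  node 9: 0 child(ren)
  node 17: 2 child(ren)
  node 16: 1 child(ren)
  node 12: 0 child(ren)
  node 47: 2 child(ren)
  node 46: 1 child(ren)
  node 33: 0 child(ren)
  node 49: 0 child(ren)
Matching nodes: [10, 2, 17, 16, 47, 46]
Count of internal (non-leaf) nodes: 6


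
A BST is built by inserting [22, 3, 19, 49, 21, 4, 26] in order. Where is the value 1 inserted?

Starting tree (level order): [22, 3, 49, None, 19, 26, None, 4, 21]
Insertion path: 22 -> 3
Result: insert 1 as left child of 3
Final tree (level order): [22, 3, 49, 1, 19, 26, None, None, None, 4, 21]


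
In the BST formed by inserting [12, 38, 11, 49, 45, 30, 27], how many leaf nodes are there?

Tree built from: [12, 38, 11, 49, 45, 30, 27]
Tree (level-order array): [12, 11, 38, None, None, 30, 49, 27, None, 45]
Rule: A leaf has 0 children.
Per-node child counts:
  node 12: 2 child(ren)
  node 11: 0 child(ren)
  node 38: 2 child(ren)
  node 30: 1 child(ren)
  node 27: 0 child(ren)
  node 49: 1 child(ren)
  node 45: 0 child(ren)
Matching nodes: [11, 27, 45]
Count of leaf nodes: 3


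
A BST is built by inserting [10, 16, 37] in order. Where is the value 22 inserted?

Starting tree (level order): [10, None, 16, None, 37]
Insertion path: 10 -> 16 -> 37
Result: insert 22 as left child of 37
Final tree (level order): [10, None, 16, None, 37, 22]


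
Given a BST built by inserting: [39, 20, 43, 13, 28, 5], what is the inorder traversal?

Tree insertion order: [39, 20, 43, 13, 28, 5]
Tree (level-order array): [39, 20, 43, 13, 28, None, None, 5]
Inorder traversal: [5, 13, 20, 28, 39, 43]


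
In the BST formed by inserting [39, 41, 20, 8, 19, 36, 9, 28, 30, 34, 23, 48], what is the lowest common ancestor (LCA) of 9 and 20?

Tree insertion order: [39, 41, 20, 8, 19, 36, 9, 28, 30, 34, 23, 48]
Tree (level-order array): [39, 20, 41, 8, 36, None, 48, None, 19, 28, None, None, None, 9, None, 23, 30, None, None, None, None, None, 34]
In a BST, the LCA of p=9, q=20 is the first node v on the
root-to-leaf path with p <= v <= q (go left if both < v, right if both > v).
Walk from root:
  at 39: both 9 and 20 < 39, go left
  at 20: 9 <= 20 <= 20, this is the LCA
LCA = 20


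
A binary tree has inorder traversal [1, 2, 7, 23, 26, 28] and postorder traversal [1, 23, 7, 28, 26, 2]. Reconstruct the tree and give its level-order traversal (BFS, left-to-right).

Inorder:   [1, 2, 7, 23, 26, 28]
Postorder: [1, 23, 7, 28, 26, 2]
Algorithm: postorder visits root last, so walk postorder right-to-left;
each value is the root of the current inorder slice — split it at that
value, recurse on the right subtree first, then the left.
Recursive splits:
  root=2; inorder splits into left=[1], right=[7, 23, 26, 28]
  root=26; inorder splits into left=[7, 23], right=[28]
  root=28; inorder splits into left=[], right=[]
  root=7; inorder splits into left=[], right=[23]
  root=23; inorder splits into left=[], right=[]
  root=1; inorder splits into left=[], right=[]
Reconstructed level-order: [2, 1, 26, 7, 28, 23]


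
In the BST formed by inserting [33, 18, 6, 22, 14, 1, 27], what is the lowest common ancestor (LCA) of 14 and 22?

Tree insertion order: [33, 18, 6, 22, 14, 1, 27]
Tree (level-order array): [33, 18, None, 6, 22, 1, 14, None, 27]
In a BST, the LCA of p=14, q=22 is the first node v on the
root-to-leaf path with p <= v <= q (go left if both < v, right if both > v).
Walk from root:
  at 33: both 14 and 22 < 33, go left
  at 18: 14 <= 18 <= 22, this is the LCA
LCA = 18


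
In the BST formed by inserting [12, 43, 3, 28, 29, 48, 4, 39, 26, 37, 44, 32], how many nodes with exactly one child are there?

Tree built from: [12, 43, 3, 28, 29, 48, 4, 39, 26, 37, 44, 32]
Tree (level-order array): [12, 3, 43, None, 4, 28, 48, None, None, 26, 29, 44, None, None, None, None, 39, None, None, 37, None, 32]
Rule: These are nodes with exactly 1 non-null child.
Per-node child counts:
  node 12: 2 child(ren)
  node 3: 1 child(ren)
  node 4: 0 child(ren)
  node 43: 2 child(ren)
  node 28: 2 child(ren)
  node 26: 0 child(ren)
  node 29: 1 child(ren)
  node 39: 1 child(ren)
  node 37: 1 child(ren)
  node 32: 0 child(ren)
  node 48: 1 child(ren)
  node 44: 0 child(ren)
Matching nodes: [3, 29, 39, 37, 48]
Count of nodes with exactly one child: 5


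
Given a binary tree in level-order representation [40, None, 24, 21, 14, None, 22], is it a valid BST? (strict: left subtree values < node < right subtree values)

Level-order array: [40, None, 24, 21, 14, None, 22]
Validate using subtree bounds (lo, hi): at each node, require lo < value < hi,
then recurse left with hi=value and right with lo=value.
Preorder trace (stopping at first violation):
  at node 40 with bounds (-inf, +inf): OK
  at node 24 with bounds (40, +inf): VIOLATION
Node 24 violates its bound: not (40 < 24 < +inf).
Result: Not a valid BST


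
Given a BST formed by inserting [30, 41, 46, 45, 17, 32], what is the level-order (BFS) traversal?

Tree insertion order: [30, 41, 46, 45, 17, 32]
Tree (level-order array): [30, 17, 41, None, None, 32, 46, None, None, 45]
BFS from the root, enqueuing left then right child of each popped node:
  queue [30] -> pop 30, enqueue [17, 41], visited so far: [30]
  queue [17, 41] -> pop 17, enqueue [none], visited so far: [30, 17]
  queue [41] -> pop 41, enqueue [32, 46], visited so far: [30, 17, 41]
  queue [32, 46] -> pop 32, enqueue [none], visited so far: [30, 17, 41, 32]
  queue [46] -> pop 46, enqueue [45], visited so far: [30, 17, 41, 32, 46]
  queue [45] -> pop 45, enqueue [none], visited so far: [30, 17, 41, 32, 46, 45]
Result: [30, 17, 41, 32, 46, 45]


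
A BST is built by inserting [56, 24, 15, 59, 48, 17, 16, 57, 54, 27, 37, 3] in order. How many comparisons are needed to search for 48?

Search path for 48: 56 -> 24 -> 48
Found: True
Comparisons: 3


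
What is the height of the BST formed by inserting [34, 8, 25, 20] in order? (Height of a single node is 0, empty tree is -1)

Insertion order: [34, 8, 25, 20]
Tree (level-order array): [34, 8, None, None, 25, 20]
Compute height bottom-up (empty subtree = -1):
  height(20) = 1 + max(-1, -1) = 0
  height(25) = 1 + max(0, -1) = 1
  height(8) = 1 + max(-1, 1) = 2
  height(34) = 1 + max(2, -1) = 3
Height = 3


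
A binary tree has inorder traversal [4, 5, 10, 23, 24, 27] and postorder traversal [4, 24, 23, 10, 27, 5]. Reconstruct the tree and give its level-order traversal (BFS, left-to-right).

Inorder:   [4, 5, 10, 23, 24, 27]
Postorder: [4, 24, 23, 10, 27, 5]
Algorithm: postorder visits root last, so walk postorder right-to-left;
each value is the root of the current inorder slice — split it at that
value, recurse on the right subtree first, then the left.
Recursive splits:
  root=5; inorder splits into left=[4], right=[10, 23, 24, 27]
  root=27; inorder splits into left=[10, 23, 24], right=[]
  root=10; inorder splits into left=[], right=[23, 24]
  root=23; inorder splits into left=[], right=[24]
  root=24; inorder splits into left=[], right=[]
  root=4; inorder splits into left=[], right=[]
Reconstructed level-order: [5, 4, 27, 10, 23, 24]


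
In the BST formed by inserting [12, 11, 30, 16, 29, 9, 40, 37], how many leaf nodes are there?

Tree built from: [12, 11, 30, 16, 29, 9, 40, 37]
Tree (level-order array): [12, 11, 30, 9, None, 16, 40, None, None, None, 29, 37]
Rule: A leaf has 0 children.
Per-node child counts:
  node 12: 2 child(ren)
  node 11: 1 child(ren)
  node 9: 0 child(ren)
  node 30: 2 child(ren)
  node 16: 1 child(ren)
  node 29: 0 child(ren)
  node 40: 1 child(ren)
  node 37: 0 child(ren)
Matching nodes: [9, 29, 37]
Count of leaf nodes: 3


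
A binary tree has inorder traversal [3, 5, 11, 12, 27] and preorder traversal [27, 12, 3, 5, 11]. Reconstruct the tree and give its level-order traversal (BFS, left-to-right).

Inorder:  [3, 5, 11, 12, 27]
Preorder: [27, 12, 3, 5, 11]
Algorithm: preorder visits root first, so consume preorder in order;
for each root, split the current inorder slice at that value into
left-subtree inorder and right-subtree inorder, then recurse.
Recursive splits:
  root=27; inorder splits into left=[3, 5, 11, 12], right=[]
  root=12; inorder splits into left=[3, 5, 11], right=[]
  root=3; inorder splits into left=[], right=[5, 11]
  root=5; inorder splits into left=[], right=[11]
  root=11; inorder splits into left=[], right=[]
Reconstructed level-order: [27, 12, 3, 5, 11]


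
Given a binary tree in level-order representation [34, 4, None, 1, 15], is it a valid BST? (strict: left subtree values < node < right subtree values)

Level-order array: [34, 4, None, 1, 15]
Validate using subtree bounds (lo, hi): at each node, require lo < value < hi,
then recurse left with hi=value and right with lo=value.
Preorder trace (stopping at first violation):
  at node 34 with bounds (-inf, +inf): OK
  at node 4 with bounds (-inf, 34): OK
  at node 1 with bounds (-inf, 4): OK
  at node 15 with bounds (4, 34): OK
No violation found at any node.
Result: Valid BST


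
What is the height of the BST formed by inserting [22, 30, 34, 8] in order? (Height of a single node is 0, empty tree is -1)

Insertion order: [22, 30, 34, 8]
Tree (level-order array): [22, 8, 30, None, None, None, 34]
Compute height bottom-up (empty subtree = -1):
  height(8) = 1 + max(-1, -1) = 0
  height(34) = 1 + max(-1, -1) = 0
  height(30) = 1 + max(-1, 0) = 1
  height(22) = 1 + max(0, 1) = 2
Height = 2


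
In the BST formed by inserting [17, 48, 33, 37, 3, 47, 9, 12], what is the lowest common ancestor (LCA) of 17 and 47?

Tree insertion order: [17, 48, 33, 37, 3, 47, 9, 12]
Tree (level-order array): [17, 3, 48, None, 9, 33, None, None, 12, None, 37, None, None, None, 47]
In a BST, the LCA of p=17, q=47 is the first node v on the
root-to-leaf path with p <= v <= q (go left if both < v, right if both > v).
Walk from root:
  at 17: 17 <= 17 <= 47, this is the LCA
LCA = 17


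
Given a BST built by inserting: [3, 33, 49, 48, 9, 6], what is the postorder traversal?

Tree insertion order: [3, 33, 49, 48, 9, 6]
Tree (level-order array): [3, None, 33, 9, 49, 6, None, 48]
Postorder traversal: [6, 9, 48, 49, 33, 3]


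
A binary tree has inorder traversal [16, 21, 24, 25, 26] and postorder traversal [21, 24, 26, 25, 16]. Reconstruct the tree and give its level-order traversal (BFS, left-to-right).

Inorder:   [16, 21, 24, 25, 26]
Postorder: [21, 24, 26, 25, 16]
Algorithm: postorder visits root last, so walk postorder right-to-left;
each value is the root of the current inorder slice — split it at that
value, recurse on the right subtree first, then the left.
Recursive splits:
  root=16; inorder splits into left=[], right=[21, 24, 25, 26]
  root=25; inorder splits into left=[21, 24], right=[26]
  root=26; inorder splits into left=[], right=[]
  root=24; inorder splits into left=[21], right=[]
  root=21; inorder splits into left=[], right=[]
Reconstructed level-order: [16, 25, 24, 26, 21]


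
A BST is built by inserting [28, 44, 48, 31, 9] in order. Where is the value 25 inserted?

Starting tree (level order): [28, 9, 44, None, None, 31, 48]
Insertion path: 28 -> 9
Result: insert 25 as right child of 9
Final tree (level order): [28, 9, 44, None, 25, 31, 48]


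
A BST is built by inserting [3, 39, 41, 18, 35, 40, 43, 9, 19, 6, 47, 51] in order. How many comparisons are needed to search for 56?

Search path for 56: 3 -> 39 -> 41 -> 43 -> 47 -> 51
Found: False
Comparisons: 6


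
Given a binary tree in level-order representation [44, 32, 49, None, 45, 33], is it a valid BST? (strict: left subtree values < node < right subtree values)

Level-order array: [44, 32, 49, None, 45, 33]
Validate using subtree bounds (lo, hi): at each node, require lo < value < hi,
then recurse left with hi=value and right with lo=value.
Preorder trace (stopping at first violation):
  at node 44 with bounds (-inf, +inf): OK
  at node 32 with bounds (-inf, 44): OK
  at node 45 with bounds (32, 44): VIOLATION
Node 45 violates its bound: not (32 < 45 < 44).
Result: Not a valid BST


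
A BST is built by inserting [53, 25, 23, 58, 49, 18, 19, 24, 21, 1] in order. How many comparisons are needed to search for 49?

Search path for 49: 53 -> 25 -> 49
Found: True
Comparisons: 3


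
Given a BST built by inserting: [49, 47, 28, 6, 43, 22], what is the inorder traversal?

Tree insertion order: [49, 47, 28, 6, 43, 22]
Tree (level-order array): [49, 47, None, 28, None, 6, 43, None, 22]
Inorder traversal: [6, 22, 28, 43, 47, 49]


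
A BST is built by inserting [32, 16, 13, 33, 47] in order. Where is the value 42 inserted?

Starting tree (level order): [32, 16, 33, 13, None, None, 47]
Insertion path: 32 -> 33 -> 47
Result: insert 42 as left child of 47
Final tree (level order): [32, 16, 33, 13, None, None, 47, None, None, 42]


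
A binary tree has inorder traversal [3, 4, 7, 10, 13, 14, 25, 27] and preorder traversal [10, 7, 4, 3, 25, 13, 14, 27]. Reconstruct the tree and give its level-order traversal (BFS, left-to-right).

Inorder:  [3, 4, 7, 10, 13, 14, 25, 27]
Preorder: [10, 7, 4, 3, 25, 13, 14, 27]
Algorithm: preorder visits root first, so consume preorder in order;
for each root, split the current inorder slice at that value into
left-subtree inorder and right-subtree inorder, then recurse.
Recursive splits:
  root=10; inorder splits into left=[3, 4, 7], right=[13, 14, 25, 27]
  root=7; inorder splits into left=[3, 4], right=[]
  root=4; inorder splits into left=[3], right=[]
  root=3; inorder splits into left=[], right=[]
  root=25; inorder splits into left=[13, 14], right=[27]
  root=13; inorder splits into left=[], right=[14]
  root=14; inorder splits into left=[], right=[]
  root=27; inorder splits into left=[], right=[]
Reconstructed level-order: [10, 7, 25, 4, 13, 27, 3, 14]


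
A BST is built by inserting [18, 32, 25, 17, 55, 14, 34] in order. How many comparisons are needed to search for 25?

Search path for 25: 18 -> 32 -> 25
Found: True
Comparisons: 3


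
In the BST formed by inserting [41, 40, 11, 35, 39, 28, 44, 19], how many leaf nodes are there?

Tree built from: [41, 40, 11, 35, 39, 28, 44, 19]
Tree (level-order array): [41, 40, 44, 11, None, None, None, None, 35, 28, 39, 19]
Rule: A leaf has 0 children.
Per-node child counts:
  node 41: 2 child(ren)
  node 40: 1 child(ren)
  node 11: 1 child(ren)
  node 35: 2 child(ren)
  node 28: 1 child(ren)
  node 19: 0 child(ren)
  node 39: 0 child(ren)
  node 44: 0 child(ren)
Matching nodes: [19, 39, 44]
Count of leaf nodes: 3


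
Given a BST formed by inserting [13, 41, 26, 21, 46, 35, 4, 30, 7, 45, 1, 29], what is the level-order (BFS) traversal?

Tree insertion order: [13, 41, 26, 21, 46, 35, 4, 30, 7, 45, 1, 29]
Tree (level-order array): [13, 4, 41, 1, 7, 26, 46, None, None, None, None, 21, 35, 45, None, None, None, 30, None, None, None, 29]
BFS from the root, enqueuing left then right child of each popped node:
  queue [13] -> pop 13, enqueue [4, 41], visited so far: [13]
  queue [4, 41] -> pop 4, enqueue [1, 7], visited so far: [13, 4]
  queue [41, 1, 7] -> pop 41, enqueue [26, 46], visited so far: [13, 4, 41]
  queue [1, 7, 26, 46] -> pop 1, enqueue [none], visited so far: [13, 4, 41, 1]
  queue [7, 26, 46] -> pop 7, enqueue [none], visited so far: [13, 4, 41, 1, 7]
  queue [26, 46] -> pop 26, enqueue [21, 35], visited so far: [13, 4, 41, 1, 7, 26]
  queue [46, 21, 35] -> pop 46, enqueue [45], visited so far: [13, 4, 41, 1, 7, 26, 46]
  queue [21, 35, 45] -> pop 21, enqueue [none], visited so far: [13, 4, 41, 1, 7, 26, 46, 21]
  queue [35, 45] -> pop 35, enqueue [30], visited so far: [13, 4, 41, 1, 7, 26, 46, 21, 35]
  queue [45, 30] -> pop 45, enqueue [none], visited so far: [13, 4, 41, 1, 7, 26, 46, 21, 35, 45]
  queue [30] -> pop 30, enqueue [29], visited so far: [13, 4, 41, 1, 7, 26, 46, 21, 35, 45, 30]
  queue [29] -> pop 29, enqueue [none], visited so far: [13, 4, 41, 1, 7, 26, 46, 21, 35, 45, 30, 29]
Result: [13, 4, 41, 1, 7, 26, 46, 21, 35, 45, 30, 29]


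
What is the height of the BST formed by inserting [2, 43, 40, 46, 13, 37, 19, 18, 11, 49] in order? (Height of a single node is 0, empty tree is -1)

Insertion order: [2, 43, 40, 46, 13, 37, 19, 18, 11, 49]
Tree (level-order array): [2, None, 43, 40, 46, 13, None, None, 49, 11, 37, None, None, None, None, 19, None, 18]
Compute height bottom-up (empty subtree = -1):
  height(11) = 1 + max(-1, -1) = 0
  height(18) = 1 + max(-1, -1) = 0
  height(19) = 1 + max(0, -1) = 1
  height(37) = 1 + max(1, -1) = 2
  height(13) = 1 + max(0, 2) = 3
  height(40) = 1 + max(3, -1) = 4
  height(49) = 1 + max(-1, -1) = 0
  height(46) = 1 + max(-1, 0) = 1
  height(43) = 1 + max(4, 1) = 5
  height(2) = 1 + max(-1, 5) = 6
Height = 6


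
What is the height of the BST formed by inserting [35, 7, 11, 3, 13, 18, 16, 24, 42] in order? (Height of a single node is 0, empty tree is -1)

Insertion order: [35, 7, 11, 3, 13, 18, 16, 24, 42]
Tree (level-order array): [35, 7, 42, 3, 11, None, None, None, None, None, 13, None, 18, 16, 24]
Compute height bottom-up (empty subtree = -1):
  height(3) = 1 + max(-1, -1) = 0
  height(16) = 1 + max(-1, -1) = 0
  height(24) = 1 + max(-1, -1) = 0
  height(18) = 1 + max(0, 0) = 1
  height(13) = 1 + max(-1, 1) = 2
  height(11) = 1 + max(-1, 2) = 3
  height(7) = 1 + max(0, 3) = 4
  height(42) = 1 + max(-1, -1) = 0
  height(35) = 1 + max(4, 0) = 5
Height = 5


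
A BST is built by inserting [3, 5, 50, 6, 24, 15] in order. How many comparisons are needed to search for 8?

Search path for 8: 3 -> 5 -> 50 -> 6 -> 24 -> 15
Found: False
Comparisons: 6


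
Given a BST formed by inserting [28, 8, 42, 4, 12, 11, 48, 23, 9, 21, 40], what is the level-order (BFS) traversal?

Tree insertion order: [28, 8, 42, 4, 12, 11, 48, 23, 9, 21, 40]
Tree (level-order array): [28, 8, 42, 4, 12, 40, 48, None, None, 11, 23, None, None, None, None, 9, None, 21]
BFS from the root, enqueuing left then right child of each popped node:
  queue [28] -> pop 28, enqueue [8, 42], visited so far: [28]
  queue [8, 42] -> pop 8, enqueue [4, 12], visited so far: [28, 8]
  queue [42, 4, 12] -> pop 42, enqueue [40, 48], visited so far: [28, 8, 42]
  queue [4, 12, 40, 48] -> pop 4, enqueue [none], visited so far: [28, 8, 42, 4]
  queue [12, 40, 48] -> pop 12, enqueue [11, 23], visited so far: [28, 8, 42, 4, 12]
  queue [40, 48, 11, 23] -> pop 40, enqueue [none], visited so far: [28, 8, 42, 4, 12, 40]
  queue [48, 11, 23] -> pop 48, enqueue [none], visited so far: [28, 8, 42, 4, 12, 40, 48]
  queue [11, 23] -> pop 11, enqueue [9], visited so far: [28, 8, 42, 4, 12, 40, 48, 11]
  queue [23, 9] -> pop 23, enqueue [21], visited so far: [28, 8, 42, 4, 12, 40, 48, 11, 23]
  queue [9, 21] -> pop 9, enqueue [none], visited so far: [28, 8, 42, 4, 12, 40, 48, 11, 23, 9]
  queue [21] -> pop 21, enqueue [none], visited so far: [28, 8, 42, 4, 12, 40, 48, 11, 23, 9, 21]
Result: [28, 8, 42, 4, 12, 40, 48, 11, 23, 9, 21]


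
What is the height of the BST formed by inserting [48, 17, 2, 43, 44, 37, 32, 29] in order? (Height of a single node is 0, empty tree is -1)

Insertion order: [48, 17, 2, 43, 44, 37, 32, 29]
Tree (level-order array): [48, 17, None, 2, 43, None, None, 37, 44, 32, None, None, None, 29]
Compute height bottom-up (empty subtree = -1):
  height(2) = 1 + max(-1, -1) = 0
  height(29) = 1 + max(-1, -1) = 0
  height(32) = 1 + max(0, -1) = 1
  height(37) = 1 + max(1, -1) = 2
  height(44) = 1 + max(-1, -1) = 0
  height(43) = 1 + max(2, 0) = 3
  height(17) = 1 + max(0, 3) = 4
  height(48) = 1 + max(4, -1) = 5
Height = 5


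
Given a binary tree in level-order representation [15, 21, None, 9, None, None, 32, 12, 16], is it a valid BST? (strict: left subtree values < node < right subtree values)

Level-order array: [15, 21, None, 9, None, None, 32, 12, 16]
Validate using subtree bounds (lo, hi): at each node, require lo < value < hi,
then recurse left with hi=value and right with lo=value.
Preorder trace (stopping at first violation):
  at node 15 with bounds (-inf, +inf): OK
  at node 21 with bounds (-inf, 15): VIOLATION
Node 21 violates its bound: not (-inf < 21 < 15).
Result: Not a valid BST


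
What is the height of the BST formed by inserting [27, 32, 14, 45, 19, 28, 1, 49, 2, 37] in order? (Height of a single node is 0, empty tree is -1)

Insertion order: [27, 32, 14, 45, 19, 28, 1, 49, 2, 37]
Tree (level-order array): [27, 14, 32, 1, 19, 28, 45, None, 2, None, None, None, None, 37, 49]
Compute height bottom-up (empty subtree = -1):
  height(2) = 1 + max(-1, -1) = 0
  height(1) = 1 + max(-1, 0) = 1
  height(19) = 1 + max(-1, -1) = 0
  height(14) = 1 + max(1, 0) = 2
  height(28) = 1 + max(-1, -1) = 0
  height(37) = 1 + max(-1, -1) = 0
  height(49) = 1 + max(-1, -1) = 0
  height(45) = 1 + max(0, 0) = 1
  height(32) = 1 + max(0, 1) = 2
  height(27) = 1 + max(2, 2) = 3
Height = 3


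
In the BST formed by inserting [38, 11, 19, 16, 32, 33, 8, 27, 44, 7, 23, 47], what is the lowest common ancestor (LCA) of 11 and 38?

Tree insertion order: [38, 11, 19, 16, 32, 33, 8, 27, 44, 7, 23, 47]
Tree (level-order array): [38, 11, 44, 8, 19, None, 47, 7, None, 16, 32, None, None, None, None, None, None, 27, 33, 23]
In a BST, the LCA of p=11, q=38 is the first node v on the
root-to-leaf path with p <= v <= q (go left if both < v, right if both > v).
Walk from root:
  at 38: 11 <= 38 <= 38, this is the LCA
LCA = 38


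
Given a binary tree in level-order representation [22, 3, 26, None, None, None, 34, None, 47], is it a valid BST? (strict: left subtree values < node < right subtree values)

Level-order array: [22, 3, 26, None, None, None, 34, None, 47]
Validate using subtree bounds (lo, hi): at each node, require lo < value < hi,
then recurse left with hi=value and right with lo=value.
Preorder trace (stopping at first violation):
  at node 22 with bounds (-inf, +inf): OK
  at node 3 with bounds (-inf, 22): OK
  at node 26 with bounds (22, +inf): OK
  at node 34 with bounds (26, +inf): OK
  at node 47 with bounds (34, +inf): OK
No violation found at any node.
Result: Valid BST


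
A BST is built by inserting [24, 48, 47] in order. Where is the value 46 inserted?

Starting tree (level order): [24, None, 48, 47]
Insertion path: 24 -> 48 -> 47
Result: insert 46 as left child of 47
Final tree (level order): [24, None, 48, 47, None, 46]


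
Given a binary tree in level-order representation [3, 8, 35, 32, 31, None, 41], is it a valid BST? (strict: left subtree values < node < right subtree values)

Level-order array: [3, 8, 35, 32, 31, None, 41]
Validate using subtree bounds (lo, hi): at each node, require lo < value < hi,
then recurse left with hi=value and right with lo=value.
Preorder trace (stopping at first violation):
  at node 3 with bounds (-inf, +inf): OK
  at node 8 with bounds (-inf, 3): VIOLATION
Node 8 violates its bound: not (-inf < 8 < 3).
Result: Not a valid BST


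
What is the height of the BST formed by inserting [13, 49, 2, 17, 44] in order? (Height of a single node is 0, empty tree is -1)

Insertion order: [13, 49, 2, 17, 44]
Tree (level-order array): [13, 2, 49, None, None, 17, None, None, 44]
Compute height bottom-up (empty subtree = -1):
  height(2) = 1 + max(-1, -1) = 0
  height(44) = 1 + max(-1, -1) = 0
  height(17) = 1 + max(-1, 0) = 1
  height(49) = 1 + max(1, -1) = 2
  height(13) = 1 + max(0, 2) = 3
Height = 3


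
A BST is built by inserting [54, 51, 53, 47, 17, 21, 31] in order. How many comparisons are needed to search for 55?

Search path for 55: 54
Found: False
Comparisons: 1


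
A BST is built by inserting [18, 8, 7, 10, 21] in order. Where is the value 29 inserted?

Starting tree (level order): [18, 8, 21, 7, 10]
Insertion path: 18 -> 21
Result: insert 29 as right child of 21
Final tree (level order): [18, 8, 21, 7, 10, None, 29]


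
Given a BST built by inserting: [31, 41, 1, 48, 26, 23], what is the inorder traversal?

Tree insertion order: [31, 41, 1, 48, 26, 23]
Tree (level-order array): [31, 1, 41, None, 26, None, 48, 23]
Inorder traversal: [1, 23, 26, 31, 41, 48]


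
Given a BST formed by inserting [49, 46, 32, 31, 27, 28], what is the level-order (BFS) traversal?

Tree insertion order: [49, 46, 32, 31, 27, 28]
Tree (level-order array): [49, 46, None, 32, None, 31, None, 27, None, None, 28]
BFS from the root, enqueuing left then right child of each popped node:
  queue [49] -> pop 49, enqueue [46], visited so far: [49]
  queue [46] -> pop 46, enqueue [32], visited so far: [49, 46]
  queue [32] -> pop 32, enqueue [31], visited so far: [49, 46, 32]
  queue [31] -> pop 31, enqueue [27], visited so far: [49, 46, 32, 31]
  queue [27] -> pop 27, enqueue [28], visited so far: [49, 46, 32, 31, 27]
  queue [28] -> pop 28, enqueue [none], visited so far: [49, 46, 32, 31, 27, 28]
Result: [49, 46, 32, 31, 27, 28]


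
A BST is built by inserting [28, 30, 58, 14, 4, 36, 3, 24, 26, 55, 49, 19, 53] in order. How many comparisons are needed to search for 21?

Search path for 21: 28 -> 14 -> 24 -> 19
Found: False
Comparisons: 4


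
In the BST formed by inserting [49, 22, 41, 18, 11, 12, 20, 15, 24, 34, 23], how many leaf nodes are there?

Tree built from: [49, 22, 41, 18, 11, 12, 20, 15, 24, 34, 23]
Tree (level-order array): [49, 22, None, 18, 41, 11, 20, 24, None, None, 12, None, None, 23, 34, None, 15]
Rule: A leaf has 0 children.
Per-node child counts:
  node 49: 1 child(ren)
  node 22: 2 child(ren)
  node 18: 2 child(ren)
  node 11: 1 child(ren)
  node 12: 1 child(ren)
  node 15: 0 child(ren)
  node 20: 0 child(ren)
  node 41: 1 child(ren)
  node 24: 2 child(ren)
  node 23: 0 child(ren)
  node 34: 0 child(ren)
Matching nodes: [15, 20, 23, 34]
Count of leaf nodes: 4


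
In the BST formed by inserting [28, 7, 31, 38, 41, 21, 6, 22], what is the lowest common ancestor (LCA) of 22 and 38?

Tree insertion order: [28, 7, 31, 38, 41, 21, 6, 22]
Tree (level-order array): [28, 7, 31, 6, 21, None, 38, None, None, None, 22, None, 41]
In a BST, the LCA of p=22, q=38 is the first node v on the
root-to-leaf path with p <= v <= q (go left if both < v, right if both > v).
Walk from root:
  at 28: 22 <= 28 <= 38, this is the LCA
LCA = 28


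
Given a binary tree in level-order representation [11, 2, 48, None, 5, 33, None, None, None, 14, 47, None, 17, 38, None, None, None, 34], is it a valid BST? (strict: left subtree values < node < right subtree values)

Level-order array: [11, 2, 48, None, 5, 33, None, None, None, 14, 47, None, 17, 38, None, None, None, 34]
Validate using subtree bounds (lo, hi): at each node, require lo < value < hi,
then recurse left with hi=value and right with lo=value.
Preorder trace (stopping at first violation):
  at node 11 with bounds (-inf, +inf): OK
  at node 2 with bounds (-inf, 11): OK
  at node 5 with bounds (2, 11): OK
  at node 48 with bounds (11, +inf): OK
  at node 33 with bounds (11, 48): OK
  at node 14 with bounds (11, 33): OK
  at node 17 with bounds (14, 33): OK
  at node 47 with bounds (33, 48): OK
  at node 38 with bounds (33, 47): OK
  at node 34 with bounds (33, 38): OK
No violation found at any node.
Result: Valid BST


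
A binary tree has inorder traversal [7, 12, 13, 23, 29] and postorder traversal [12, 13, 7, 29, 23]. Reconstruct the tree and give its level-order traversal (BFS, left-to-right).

Inorder:   [7, 12, 13, 23, 29]
Postorder: [12, 13, 7, 29, 23]
Algorithm: postorder visits root last, so walk postorder right-to-left;
each value is the root of the current inorder slice — split it at that
value, recurse on the right subtree first, then the left.
Recursive splits:
  root=23; inorder splits into left=[7, 12, 13], right=[29]
  root=29; inorder splits into left=[], right=[]
  root=7; inorder splits into left=[], right=[12, 13]
  root=13; inorder splits into left=[12], right=[]
  root=12; inorder splits into left=[], right=[]
Reconstructed level-order: [23, 7, 29, 13, 12]


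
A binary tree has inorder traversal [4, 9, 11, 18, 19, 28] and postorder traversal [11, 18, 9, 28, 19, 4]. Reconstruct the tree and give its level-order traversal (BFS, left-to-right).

Inorder:   [4, 9, 11, 18, 19, 28]
Postorder: [11, 18, 9, 28, 19, 4]
Algorithm: postorder visits root last, so walk postorder right-to-left;
each value is the root of the current inorder slice — split it at that
value, recurse on the right subtree first, then the left.
Recursive splits:
  root=4; inorder splits into left=[], right=[9, 11, 18, 19, 28]
  root=19; inorder splits into left=[9, 11, 18], right=[28]
  root=28; inorder splits into left=[], right=[]
  root=9; inorder splits into left=[], right=[11, 18]
  root=18; inorder splits into left=[11], right=[]
  root=11; inorder splits into left=[], right=[]
Reconstructed level-order: [4, 19, 9, 28, 18, 11]


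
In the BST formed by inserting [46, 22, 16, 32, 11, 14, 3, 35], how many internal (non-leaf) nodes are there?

Tree built from: [46, 22, 16, 32, 11, 14, 3, 35]
Tree (level-order array): [46, 22, None, 16, 32, 11, None, None, 35, 3, 14]
Rule: An internal node has at least one child.
Per-node child counts:
  node 46: 1 child(ren)
  node 22: 2 child(ren)
  node 16: 1 child(ren)
  node 11: 2 child(ren)
  node 3: 0 child(ren)
  node 14: 0 child(ren)
  node 32: 1 child(ren)
  node 35: 0 child(ren)
Matching nodes: [46, 22, 16, 11, 32]
Count of internal (non-leaf) nodes: 5


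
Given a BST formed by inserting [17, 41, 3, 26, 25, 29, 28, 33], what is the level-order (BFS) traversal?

Tree insertion order: [17, 41, 3, 26, 25, 29, 28, 33]
Tree (level-order array): [17, 3, 41, None, None, 26, None, 25, 29, None, None, 28, 33]
BFS from the root, enqueuing left then right child of each popped node:
  queue [17] -> pop 17, enqueue [3, 41], visited so far: [17]
  queue [3, 41] -> pop 3, enqueue [none], visited so far: [17, 3]
  queue [41] -> pop 41, enqueue [26], visited so far: [17, 3, 41]
  queue [26] -> pop 26, enqueue [25, 29], visited so far: [17, 3, 41, 26]
  queue [25, 29] -> pop 25, enqueue [none], visited so far: [17, 3, 41, 26, 25]
  queue [29] -> pop 29, enqueue [28, 33], visited so far: [17, 3, 41, 26, 25, 29]
  queue [28, 33] -> pop 28, enqueue [none], visited so far: [17, 3, 41, 26, 25, 29, 28]
  queue [33] -> pop 33, enqueue [none], visited so far: [17, 3, 41, 26, 25, 29, 28, 33]
Result: [17, 3, 41, 26, 25, 29, 28, 33]


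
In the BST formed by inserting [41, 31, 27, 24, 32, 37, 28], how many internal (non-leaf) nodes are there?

Tree built from: [41, 31, 27, 24, 32, 37, 28]
Tree (level-order array): [41, 31, None, 27, 32, 24, 28, None, 37]
Rule: An internal node has at least one child.
Per-node child counts:
  node 41: 1 child(ren)
  node 31: 2 child(ren)
  node 27: 2 child(ren)
  node 24: 0 child(ren)
  node 28: 0 child(ren)
  node 32: 1 child(ren)
  node 37: 0 child(ren)
Matching nodes: [41, 31, 27, 32]
Count of internal (non-leaf) nodes: 4


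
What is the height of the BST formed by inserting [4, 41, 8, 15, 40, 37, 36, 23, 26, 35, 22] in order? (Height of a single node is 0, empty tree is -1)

Insertion order: [4, 41, 8, 15, 40, 37, 36, 23, 26, 35, 22]
Tree (level-order array): [4, None, 41, 8, None, None, 15, None, 40, 37, None, 36, None, 23, None, 22, 26, None, None, None, 35]
Compute height bottom-up (empty subtree = -1):
  height(22) = 1 + max(-1, -1) = 0
  height(35) = 1 + max(-1, -1) = 0
  height(26) = 1 + max(-1, 0) = 1
  height(23) = 1 + max(0, 1) = 2
  height(36) = 1 + max(2, -1) = 3
  height(37) = 1 + max(3, -1) = 4
  height(40) = 1 + max(4, -1) = 5
  height(15) = 1 + max(-1, 5) = 6
  height(8) = 1 + max(-1, 6) = 7
  height(41) = 1 + max(7, -1) = 8
  height(4) = 1 + max(-1, 8) = 9
Height = 9


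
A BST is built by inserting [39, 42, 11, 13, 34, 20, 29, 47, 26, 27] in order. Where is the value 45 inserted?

Starting tree (level order): [39, 11, 42, None, 13, None, 47, None, 34, None, None, 20, None, None, 29, 26, None, None, 27]
Insertion path: 39 -> 42 -> 47
Result: insert 45 as left child of 47
Final tree (level order): [39, 11, 42, None, 13, None, 47, None, 34, 45, None, 20, None, None, None, None, 29, 26, None, None, 27]


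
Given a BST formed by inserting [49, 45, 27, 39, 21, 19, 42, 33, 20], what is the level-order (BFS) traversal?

Tree insertion order: [49, 45, 27, 39, 21, 19, 42, 33, 20]
Tree (level-order array): [49, 45, None, 27, None, 21, 39, 19, None, 33, 42, None, 20]
BFS from the root, enqueuing left then right child of each popped node:
  queue [49] -> pop 49, enqueue [45], visited so far: [49]
  queue [45] -> pop 45, enqueue [27], visited so far: [49, 45]
  queue [27] -> pop 27, enqueue [21, 39], visited so far: [49, 45, 27]
  queue [21, 39] -> pop 21, enqueue [19], visited so far: [49, 45, 27, 21]
  queue [39, 19] -> pop 39, enqueue [33, 42], visited so far: [49, 45, 27, 21, 39]
  queue [19, 33, 42] -> pop 19, enqueue [20], visited so far: [49, 45, 27, 21, 39, 19]
  queue [33, 42, 20] -> pop 33, enqueue [none], visited so far: [49, 45, 27, 21, 39, 19, 33]
  queue [42, 20] -> pop 42, enqueue [none], visited so far: [49, 45, 27, 21, 39, 19, 33, 42]
  queue [20] -> pop 20, enqueue [none], visited so far: [49, 45, 27, 21, 39, 19, 33, 42, 20]
Result: [49, 45, 27, 21, 39, 19, 33, 42, 20]


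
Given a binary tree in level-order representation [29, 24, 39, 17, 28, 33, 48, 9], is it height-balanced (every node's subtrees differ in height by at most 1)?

Tree (level-order array): [29, 24, 39, 17, 28, 33, 48, 9]
Definition: a tree is height-balanced if, at every node, |h(left) - h(right)| <= 1 (empty subtree has height -1).
Bottom-up per-node check:
  node 9: h_left=-1, h_right=-1, diff=0 [OK], height=0
  node 17: h_left=0, h_right=-1, diff=1 [OK], height=1
  node 28: h_left=-1, h_right=-1, diff=0 [OK], height=0
  node 24: h_left=1, h_right=0, diff=1 [OK], height=2
  node 33: h_left=-1, h_right=-1, diff=0 [OK], height=0
  node 48: h_left=-1, h_right=-1, diff=0 [OK], height=0
  node 39: h_left=0, h_right=0, diff=0 [OK], height=1
  node 29: h_left=2, h_right=1, diff=1 [OK], height=3
All nodes satisfy the balance condition.
Result: Balanced


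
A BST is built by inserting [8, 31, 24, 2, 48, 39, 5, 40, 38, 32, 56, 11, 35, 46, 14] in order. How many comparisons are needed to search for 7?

Search path for 7: 8 -> 2 -> 5
Found: False
Comparisons: 3


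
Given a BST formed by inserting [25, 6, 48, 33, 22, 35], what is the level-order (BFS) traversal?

Tree insertion order: [25, 6, 48, 33, 22, 35]
Tree (level-order array): [25, 6, 48, None, 22, 33, None, None, None, None, 35]
BFS from the root, enqueuing left then right child of each popped node:
  queue [25] -> pop 25, enqueue [6, 48], visited so far: [25]
  queue [6, 48] -> pop 6, enqueue [22], visited so far: [25, 6]
  queue [48, 22] -> pop 48, enqueue [33], visited so far: [25, 6, 48]
  queue [22, 33] -> pop 22, enqueue [none], visited so far: [25, 6, 48, 22]
  queue [33] -> pop 33, enqueue [35], visited so far: [25, 6, 48, 22, 33]
  queue [35] -> pop 35, enqueue [none], visited so far: [25, 6, 48, 22, 33, 35]
Result: [25, 6, 48, 22, 33, 35]
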